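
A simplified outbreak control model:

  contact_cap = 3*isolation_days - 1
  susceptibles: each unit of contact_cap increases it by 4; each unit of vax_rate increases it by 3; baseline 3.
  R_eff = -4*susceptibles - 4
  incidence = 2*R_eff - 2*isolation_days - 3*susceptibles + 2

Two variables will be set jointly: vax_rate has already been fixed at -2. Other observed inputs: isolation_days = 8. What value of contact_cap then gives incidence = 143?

With vax_rate held at -2:
Intervening on contact_cap fixes its value directly, overriding its dependence on isolation_days.
Substituting into the susceptibles equation gives susceptibles = 4*contact_cap - 3.
This gives R_eff = -16*contact_cap + 8.
Substituting into the incidence equation gives incidence = -44*contact_cap + 11.
Solve -44*contact_cap + 11 = 143: contact_cap = (143 - 11) / -44 = -3.

contact_cap = -3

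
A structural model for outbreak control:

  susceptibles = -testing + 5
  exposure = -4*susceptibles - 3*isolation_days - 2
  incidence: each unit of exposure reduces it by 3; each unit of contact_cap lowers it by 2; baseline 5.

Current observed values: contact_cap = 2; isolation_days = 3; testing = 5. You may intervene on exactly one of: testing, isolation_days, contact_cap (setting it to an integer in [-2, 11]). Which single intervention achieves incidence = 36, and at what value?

set contact_cap = 1

Intervening on testing: incidence = -12*testing + 94. Reaching 36 requires testing = 29/6, not an integer.
Intervening on isolation_days: incidence = 9*isolation_days + 7. Reaching 36 requires isolation_days = 29/9, not an integer.
Intervening on contact_cap: with other inputs at their observed values, incidence = -2*contact_cap + 38. Solving for 36 gives contact_cap = 1, within [-2, 11].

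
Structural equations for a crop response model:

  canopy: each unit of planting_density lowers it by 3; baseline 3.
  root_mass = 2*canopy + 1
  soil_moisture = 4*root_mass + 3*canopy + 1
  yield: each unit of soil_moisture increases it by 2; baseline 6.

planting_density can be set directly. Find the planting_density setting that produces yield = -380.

Substituting into the root_mass equation gives root_mass = -6*planting_density + 7.
soil_moisture becomes -33*planting_density + 38.
Substituting into the yield equation gives yield = -66*planting_density + 82.
Solve -66*planting_density + 82 = -380: planting_density = (-380 - 82) / -66 = 7.

planting_density = 7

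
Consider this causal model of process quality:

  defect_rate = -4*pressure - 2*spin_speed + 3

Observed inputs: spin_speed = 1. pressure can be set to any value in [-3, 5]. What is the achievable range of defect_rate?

-19 to 13

Substituting into the defect_rate equation gives defect_rate = -4*pressure + 1.
Linear in pressure, so extremes are at the endpoints: pressure = -3 gives defect_rate = 13; pressure = 5 gives defect_rate = -19.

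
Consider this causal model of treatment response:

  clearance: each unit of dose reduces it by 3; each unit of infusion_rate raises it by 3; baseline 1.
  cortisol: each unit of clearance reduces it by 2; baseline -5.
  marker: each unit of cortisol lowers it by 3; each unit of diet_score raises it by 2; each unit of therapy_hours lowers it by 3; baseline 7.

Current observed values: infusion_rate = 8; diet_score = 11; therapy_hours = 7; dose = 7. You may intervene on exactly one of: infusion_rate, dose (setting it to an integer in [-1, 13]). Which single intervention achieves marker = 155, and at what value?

set dose = 1

Intervening on infusion_rate: marker = 18*infusion_rate - 97. Reaching 155 requires infusion_rate = 14, outside [-1, 13].
Intervening on dose: with other inputs at their observed values, marker = -18*dose + 173. Solving for 155 gives dose = 1, within [-1, 13].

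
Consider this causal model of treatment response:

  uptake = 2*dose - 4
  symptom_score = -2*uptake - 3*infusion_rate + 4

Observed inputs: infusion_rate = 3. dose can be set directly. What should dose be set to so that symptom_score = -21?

Substituting into the symptom_score equation gives symptom_score = -4*dose + 3.
Solve -4*dose + 3 = -21: dose = (-21 - 3) / -4 = 6.

dose = 6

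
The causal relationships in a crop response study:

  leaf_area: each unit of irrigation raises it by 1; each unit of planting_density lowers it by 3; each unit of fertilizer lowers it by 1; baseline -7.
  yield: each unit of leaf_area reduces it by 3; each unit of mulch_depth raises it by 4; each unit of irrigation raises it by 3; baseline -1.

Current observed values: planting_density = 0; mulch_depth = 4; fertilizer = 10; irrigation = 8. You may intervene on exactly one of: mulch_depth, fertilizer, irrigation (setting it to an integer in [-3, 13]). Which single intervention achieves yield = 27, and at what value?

Intervening on mulch_depth: yield = 4*mulch_depth + 50. Reaching 27 requires mulch_depth = -23/4, not an integer.
Intervening on fertilizer: with other inputs at their observed values, yield = 3*fertilizer + 36. Solving for 27 gives fertilizer = -3, within [-3, 13].
Intervening on irrigation: the paths from irrigation to yield cancel (net effect zero), leaving yield = 66; 27 is unreachable this way.

set fertilizer = -3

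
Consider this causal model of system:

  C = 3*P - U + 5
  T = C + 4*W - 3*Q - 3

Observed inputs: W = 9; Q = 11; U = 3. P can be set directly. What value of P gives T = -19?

Substituting into the C equation gives C = 3*P + 2.
This gives T = 3*P + 2.
Solve 3*P + 2 = -19: P = (-19 - 2) / 3 = -7.

P = -7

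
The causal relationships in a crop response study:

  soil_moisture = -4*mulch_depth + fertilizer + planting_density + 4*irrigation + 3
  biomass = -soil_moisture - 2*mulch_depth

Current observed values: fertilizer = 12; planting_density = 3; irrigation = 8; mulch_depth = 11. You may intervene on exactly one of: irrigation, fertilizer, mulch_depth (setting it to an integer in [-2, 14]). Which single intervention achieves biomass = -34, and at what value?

set mulch_depth = 8

Intervening on irrigation: biomass = -4*irrigation + 4. Reaching -34 requires irrigation = 19/2, not an integer.
Intervening on fertilizer: biomass = -fertilizer - 16. Reaching -34 requires fertilizer = 18, outside [-2, 14].
Intervening on mulch_depth: with other inputs at their observed values, biomass = 2*mulch_depth - 50. Solving for -34 gives mulch_depth = 8, within [-2, 14].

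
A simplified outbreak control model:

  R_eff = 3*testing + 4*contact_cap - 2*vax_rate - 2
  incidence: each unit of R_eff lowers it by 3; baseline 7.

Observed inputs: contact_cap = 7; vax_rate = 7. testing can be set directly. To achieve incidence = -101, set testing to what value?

Substituting into the R_eff equation gives R_eff = 3*testing + 12.
So incidence = -9*testing - 29.
Solve -9*testing - 29 = -101: testing = (-101 + 29) / -9 = 8.

testing = 8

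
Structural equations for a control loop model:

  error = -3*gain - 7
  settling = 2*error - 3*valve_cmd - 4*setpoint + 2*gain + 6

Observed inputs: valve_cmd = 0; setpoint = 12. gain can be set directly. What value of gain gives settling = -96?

gain = 10

Substituting into the settling equation gives settling = -4*gain - 56.
Solve -4*gain - 56 = -96: gain = (-96 + 56) / -4 = 10.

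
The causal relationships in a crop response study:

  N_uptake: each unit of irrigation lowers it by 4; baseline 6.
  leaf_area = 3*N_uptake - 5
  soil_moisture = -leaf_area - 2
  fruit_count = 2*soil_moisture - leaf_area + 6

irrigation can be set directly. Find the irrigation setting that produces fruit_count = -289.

irrigation = -7

Substituting into the leaf_area equation gives leaf_area = -12*irrigation + 13.
This gives soil_moisture = 12*irrigation - 15.
fruit_count becomes 36*irrigation - 37.
Solve 36*irrigation - 37 = -289: irrigation = (-289 + 37) / 36 = -7.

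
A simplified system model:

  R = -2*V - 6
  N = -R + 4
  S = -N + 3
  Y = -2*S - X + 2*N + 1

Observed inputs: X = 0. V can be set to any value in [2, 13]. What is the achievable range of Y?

51 to 139

Substituting into the N equation gives N = 2*V + 10.
S becomes -2*V - 7.
Substituting into the Y equation gives Y = 8*V + 35.
Linear in V, so extremes are at the endpoints: V = 2 gives Y = 51; V = 13 gives Y = 139.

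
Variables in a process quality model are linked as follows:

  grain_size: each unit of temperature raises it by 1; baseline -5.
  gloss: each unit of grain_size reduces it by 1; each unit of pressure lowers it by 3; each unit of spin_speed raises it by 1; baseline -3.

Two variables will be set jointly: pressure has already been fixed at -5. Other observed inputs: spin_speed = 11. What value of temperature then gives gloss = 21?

temperature = 7

With pressure held at -5:
Substituting into the gloss equation gives gloss = -temperature + 28.
Solve -temperature + 28 = 21: temperature = (21 - 28) / -1 = 7.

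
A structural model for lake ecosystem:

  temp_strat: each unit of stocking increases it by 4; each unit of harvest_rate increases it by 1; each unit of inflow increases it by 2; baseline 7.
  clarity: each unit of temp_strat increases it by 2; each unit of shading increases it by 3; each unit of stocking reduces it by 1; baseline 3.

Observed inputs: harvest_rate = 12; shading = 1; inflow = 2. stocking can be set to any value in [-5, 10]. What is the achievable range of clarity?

Substituting into the temp_strat equation gives temp_strat = 4*stocking + 23.
So clarity = 7*stocking + 52.
Linear in stocking, so extremes are at the endpoints: stocking = -5 gives clarity = 17; stocking = 10 gives clarity = 122.

17 to 122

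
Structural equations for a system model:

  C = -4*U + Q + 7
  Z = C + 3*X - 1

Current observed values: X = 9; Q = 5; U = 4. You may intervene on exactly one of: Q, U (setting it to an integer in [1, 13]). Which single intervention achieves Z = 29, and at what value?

set Q = 12

Intervening on Q: with other inputs at their observed values, Z = Q + 17. Solving for 29 gives Q = 12, within [1, 13].
Intervening on U: Z = -4*U + 38. Reaching 29 requires U = 9/4, not an integer.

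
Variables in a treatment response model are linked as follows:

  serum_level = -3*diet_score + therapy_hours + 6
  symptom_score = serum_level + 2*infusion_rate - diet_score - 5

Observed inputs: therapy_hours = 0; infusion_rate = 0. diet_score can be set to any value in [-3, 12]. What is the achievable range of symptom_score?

-47 to 13

Substituting into the serum_level equation gives serum_level = -3*diet_score + 6.
So symptom_score = -4*diet_score + 1.
Linear in diet_score, so extremes are at the endpoints: diet_score = -3 gives symptom_score = 13; diet_score = 12 gives symptom_score = -47.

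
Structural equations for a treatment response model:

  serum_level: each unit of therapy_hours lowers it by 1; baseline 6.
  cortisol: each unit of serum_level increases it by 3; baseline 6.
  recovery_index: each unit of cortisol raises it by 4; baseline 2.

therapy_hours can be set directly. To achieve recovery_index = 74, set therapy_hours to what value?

therapy_hours = 2

Substituting into the cortisol equation gives cortisol = -3*therapy_hours + 24.
Substituting into the recovery_index equation gives recovery_index = -12*therapy_hours + 98.
Solve -12*therapy_hours + 98 = 74: therapy_hours = (74 - 98) / -12 = 2.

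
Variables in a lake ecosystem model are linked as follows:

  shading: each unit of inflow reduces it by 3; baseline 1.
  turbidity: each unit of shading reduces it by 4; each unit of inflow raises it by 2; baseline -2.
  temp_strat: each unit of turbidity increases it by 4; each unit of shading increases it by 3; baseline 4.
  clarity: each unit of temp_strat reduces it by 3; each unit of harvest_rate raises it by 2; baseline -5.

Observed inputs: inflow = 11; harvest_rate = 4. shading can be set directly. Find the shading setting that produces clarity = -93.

Intervening on shading fixes its value directly, overriding its dependence on inflow.
Substituting into the turbidity equation gives turbidity = -4*shading + 20.
So temp_strat = -13*shading + 84.
clarity becomes 39*shading - 249.
Solve 39*shading - 249 = -93: shading = (-93 + 249) / 39 = 4.

shading = 4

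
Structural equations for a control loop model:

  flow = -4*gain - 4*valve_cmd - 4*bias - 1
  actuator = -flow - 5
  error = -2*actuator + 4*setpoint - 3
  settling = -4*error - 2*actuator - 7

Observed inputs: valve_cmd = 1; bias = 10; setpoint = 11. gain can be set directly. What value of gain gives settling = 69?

gain = 0

Substituting into the flow equation gives flow = -4*gain - 45.
Substituting into the actuator equation gives actuator = 4*gain + 40.
Substituting into the error equation gives error = -8*gain - 39.
Substituting into the settling equation gives settling = 24*gain + 69.
Solve 24*gain + 69 = 69: gain = (69 - 69) / 24 = 0.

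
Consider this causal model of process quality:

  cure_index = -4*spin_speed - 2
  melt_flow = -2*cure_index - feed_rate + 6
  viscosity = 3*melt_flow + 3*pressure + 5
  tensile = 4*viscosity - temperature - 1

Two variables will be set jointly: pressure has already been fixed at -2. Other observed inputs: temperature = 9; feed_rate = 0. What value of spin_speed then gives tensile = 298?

spin_speed = 2

With pressure held at -2:
Substituting into the melt_flow equation gives melt_flow = 8*spin_speed + 10.
This gives viscosity = 24*spin_speed + 29.
Substituting into the tensile equation gives tensile = 96*spin_speed + 106.
Solve 96*spin_speed + 106 = 298: spin_speed = (298 - 106) / 96 = 2.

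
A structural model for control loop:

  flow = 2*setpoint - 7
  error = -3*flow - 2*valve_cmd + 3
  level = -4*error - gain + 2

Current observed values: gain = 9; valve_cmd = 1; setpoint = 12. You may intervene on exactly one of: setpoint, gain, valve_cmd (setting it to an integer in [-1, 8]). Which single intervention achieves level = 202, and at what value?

Intervening on setpoint: level = 24*setpoint - 95. Reaching 202 requires setpoint = 99/8, not an integer.
Intervening on gain: with other inputs at their observed values, level = -gain + 202. Solving for 202 gives gain = 0, within [-1, 8].
Intervening on valve_cmd: level = 8*valve_cmd + 185. Reaching 202 requires valve_cmd = 17/8, not an integer.

set gain = 0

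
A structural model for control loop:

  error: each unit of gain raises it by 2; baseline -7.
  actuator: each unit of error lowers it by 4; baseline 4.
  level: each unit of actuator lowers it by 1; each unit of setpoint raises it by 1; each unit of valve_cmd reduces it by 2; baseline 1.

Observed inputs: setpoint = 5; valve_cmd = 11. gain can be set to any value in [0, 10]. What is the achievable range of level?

-48 to 32

Substituting into the actuator equation gives actuator = -8*gain + 32.
This gives level = 8*gain - 48.
Linear in gain, so extremes are at the endpoints: gain = 0 gives level = -48; gain = 10 gives level = 32.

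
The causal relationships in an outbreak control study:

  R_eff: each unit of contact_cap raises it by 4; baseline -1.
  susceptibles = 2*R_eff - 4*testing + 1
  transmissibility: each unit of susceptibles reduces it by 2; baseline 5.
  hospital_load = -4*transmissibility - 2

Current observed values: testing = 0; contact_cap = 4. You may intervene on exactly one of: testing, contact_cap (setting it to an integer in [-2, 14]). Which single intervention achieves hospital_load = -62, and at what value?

Intervening on testing: with other inputs at their observed values, hospital_load = -32*testing + 226. Solving for -62 gives testing = 9, within [-2, 14].
Intervening on contact_cap: hospital_load = 64*contact_cap - 30. Reaching -62 requires contact_cap = -1/2, not an integer.

set testing = 9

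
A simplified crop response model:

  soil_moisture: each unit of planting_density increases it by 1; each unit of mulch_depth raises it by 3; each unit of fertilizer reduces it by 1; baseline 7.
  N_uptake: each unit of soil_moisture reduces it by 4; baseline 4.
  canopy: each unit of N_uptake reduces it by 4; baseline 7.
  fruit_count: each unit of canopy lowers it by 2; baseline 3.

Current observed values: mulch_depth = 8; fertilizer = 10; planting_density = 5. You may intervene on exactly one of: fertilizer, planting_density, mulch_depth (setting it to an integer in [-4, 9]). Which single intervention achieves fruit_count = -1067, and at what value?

Intervening on fertilizer: with other inputs at their observed values, fruit_count = 32*fertilizer - 1131. Solving for -1067 gives fertilizer = 2, within [-4, 9].
Intervening on planting_density: fruit_count = -32*planting_density - 651. Reaching -1067 requires planting_density = 13, outside [-4, 9].
Intervening on mulch_depth: fruit_count = -96*mulch_depth - 43. Reaching -1067 requires mulch_depth = 32/3, not an integer.

set fertilizer = 2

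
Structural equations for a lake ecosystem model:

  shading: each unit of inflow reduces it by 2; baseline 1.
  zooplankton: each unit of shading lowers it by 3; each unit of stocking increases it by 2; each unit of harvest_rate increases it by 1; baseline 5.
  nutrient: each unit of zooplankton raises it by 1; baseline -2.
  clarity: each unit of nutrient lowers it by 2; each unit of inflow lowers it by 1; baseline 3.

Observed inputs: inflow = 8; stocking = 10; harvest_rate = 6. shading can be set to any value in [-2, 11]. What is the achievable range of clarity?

Intervening on shading fixes its value directly, overriding its dependence on inflow.
Substituting into the zooplankton equation gives zooplankton = -3*shading + 31.
nutrient becomes -3*shading + 29.
Substituting into the clarity equation gives clarity = 6*shading - 63.
Linear in shading, so extremes are at the endpoints: shading = -2 gives clarity = -75; shading = 11 gives clarity = 3.

-75 to 3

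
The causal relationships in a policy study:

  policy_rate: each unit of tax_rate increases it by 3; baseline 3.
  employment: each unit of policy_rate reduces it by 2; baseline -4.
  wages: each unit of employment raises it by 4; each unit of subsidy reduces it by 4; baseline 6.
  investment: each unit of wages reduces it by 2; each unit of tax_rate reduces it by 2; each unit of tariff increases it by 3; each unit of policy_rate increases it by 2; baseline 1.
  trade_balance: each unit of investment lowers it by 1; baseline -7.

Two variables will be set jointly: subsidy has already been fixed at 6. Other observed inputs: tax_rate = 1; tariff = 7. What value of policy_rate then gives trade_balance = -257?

policy_rate = 9

With subsidy held at 6:
Intervening on policy_rate fixes its value directly, overriding its dependence on tax_rate.
Substituting into the wages equation gives wages = -8*policy_rate - 34.
Substituting into the investment equation gives investment = 18*policy_rate + 88.
Substituting into the trade_balance equation gives trade_balance = -18*policy_rate - 95.
Solve -18*policy_rate - 95 = -257: policy_rate = (-257 + 95) / -18 = 9.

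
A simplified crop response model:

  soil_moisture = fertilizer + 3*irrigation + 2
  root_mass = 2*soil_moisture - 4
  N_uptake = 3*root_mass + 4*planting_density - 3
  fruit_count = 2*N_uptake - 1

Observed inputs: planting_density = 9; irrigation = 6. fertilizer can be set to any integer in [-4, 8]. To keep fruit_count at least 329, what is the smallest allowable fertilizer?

Substituting into the soil_moisture equation gives soil_moisture = fertilizer + 20.
Substituting into the root_mass equation gives root_mass = 2*fertilizer + 36.
So N_uptake = 6*fertilizer + 141.
Substituting into the fruit_count equation gives fruit_count = 12*fertilizer + 281.
Require 12*fertilizer + 281 ≥ 329, so fertilizer ≥ 4.
The smallest integer in [-4, 8] satisfying this is 4.

fertilizer = 4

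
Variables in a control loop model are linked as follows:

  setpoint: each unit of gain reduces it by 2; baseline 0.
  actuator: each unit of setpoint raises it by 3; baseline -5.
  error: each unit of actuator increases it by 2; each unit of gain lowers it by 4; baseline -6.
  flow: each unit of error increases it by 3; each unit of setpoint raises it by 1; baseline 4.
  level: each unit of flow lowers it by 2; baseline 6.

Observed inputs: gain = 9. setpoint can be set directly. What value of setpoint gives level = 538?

setpoint = -6

Intervening on setpoint fixes its value directly, overriding its dependence on gain.
Substituting into the error equation gives error = 6*setpoint - 52.
Substituting into the flow equation gives flow = 19*setpoint - 152.
Substituting into the level equation gives level = -38*setpoint + 310.
Solve -38*setpoint + 310 = 538: setpoint = (538 - 310) / -38 = -6.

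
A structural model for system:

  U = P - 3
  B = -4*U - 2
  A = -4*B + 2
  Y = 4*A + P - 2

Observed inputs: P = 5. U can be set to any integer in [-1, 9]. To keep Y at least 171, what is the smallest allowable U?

U = 2

Intervening on U fixes its value directly, overriding its dependence on P.
Substituting into the A equation gives A = 16*U + 10.
Y becomes 64*U + 43.
Require 64*U + 43 ≥ 171, so U ≥ 2.
The smallest integer in [-1, 9] satisfying this is 2.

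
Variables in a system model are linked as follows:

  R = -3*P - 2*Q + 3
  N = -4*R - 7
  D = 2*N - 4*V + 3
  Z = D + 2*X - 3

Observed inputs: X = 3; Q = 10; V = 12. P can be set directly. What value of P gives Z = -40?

Substituting into the R equation gives R = -3*P - 17.
Substituting into the N equation gives N = 12*P + 61.
So D = 24*P + 77.
Substituting into the Z equation gives Z = 24*P + 80.
Solve 24*P + 80 = -40: P = (-40 - 80) / 24 = -5.

P = -5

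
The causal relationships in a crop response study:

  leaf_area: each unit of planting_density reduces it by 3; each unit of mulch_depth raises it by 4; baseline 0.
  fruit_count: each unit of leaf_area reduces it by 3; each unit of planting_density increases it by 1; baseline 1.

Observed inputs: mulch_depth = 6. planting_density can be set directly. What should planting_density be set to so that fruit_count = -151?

planting_density = -8

Substituting into the leaf_area equation gives leaf_area = -3*planting_density + 24.
This gives fruit_count = 10*planting_density - 71.
Solve 10*planting_density - 71 = -151: planting_density = (-151 + 71) / 10 = -8.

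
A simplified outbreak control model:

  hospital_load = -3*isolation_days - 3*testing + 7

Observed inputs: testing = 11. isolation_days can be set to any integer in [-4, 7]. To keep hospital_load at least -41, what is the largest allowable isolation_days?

isolation_days = 5

Substituting into the hospital_load equation gives hospital_load = -3*isolation_days - 26.
Require -3*isolation_days - 26 ≥ -41, so isolation_days ≤ 5.
The largest integer in [-4, 7] satisfying this is 5.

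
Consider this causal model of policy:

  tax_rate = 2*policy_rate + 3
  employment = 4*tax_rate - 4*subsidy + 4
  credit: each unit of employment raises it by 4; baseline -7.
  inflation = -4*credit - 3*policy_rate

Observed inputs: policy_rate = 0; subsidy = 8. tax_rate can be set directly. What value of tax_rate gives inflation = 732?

Intervening on tax_rate fixes its value directly, overriding its dependence on policy_rate.
Substituting into the employment equation gives employment = 4*tax_rate - 28.
So credit = 16*tax_rate - 119.
This gives inflation = -64*tax_rate + 476.
Solve -64*tax_rate + 476 = 732: tax_rate = (732 - 476) / -64 = -4.

tax_rate = -4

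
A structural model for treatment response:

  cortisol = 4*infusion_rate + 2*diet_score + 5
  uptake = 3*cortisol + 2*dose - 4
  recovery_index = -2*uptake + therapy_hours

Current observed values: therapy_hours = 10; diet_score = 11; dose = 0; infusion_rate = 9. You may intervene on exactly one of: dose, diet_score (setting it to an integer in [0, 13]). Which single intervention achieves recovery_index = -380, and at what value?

Intervening on dose: with other inputs at their observed values, recovery_index = -4*dose - 360. Solving for -380 gives dose = 5, within [0, 13].
Intervening on diet_score: recovery_index = -12*diet_score - 228. Reaching -380 requires diet_score = 38/3, not an integer.

set dose = 5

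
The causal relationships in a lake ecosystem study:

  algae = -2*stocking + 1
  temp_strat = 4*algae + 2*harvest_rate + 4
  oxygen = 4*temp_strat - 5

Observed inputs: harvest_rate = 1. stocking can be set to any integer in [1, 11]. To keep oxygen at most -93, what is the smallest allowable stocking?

stocking = 4

Substituting into the temp_strat equation gives temp_strat = -8*stocking + 10.
Substituting into the oxygen equation gives oxygen = -32*stocking + 35.
Require -32*stocking + 35 ≤ -93, so stocking ≥ 4.
The smallest integer in [1, 11] satisfying this is 4.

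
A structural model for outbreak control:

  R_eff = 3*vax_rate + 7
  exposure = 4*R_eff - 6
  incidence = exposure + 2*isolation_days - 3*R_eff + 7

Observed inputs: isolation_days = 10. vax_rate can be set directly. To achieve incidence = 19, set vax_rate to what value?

Substituting into the exposure equation gives exposure = 12*vax_rate + 22.
This gives incidence = 3*vax_rate + 28.
Solve 3*vax_rate + 28 = 19: vax_rate = (19 - 28) / 3 = -3.

vax_rate = -3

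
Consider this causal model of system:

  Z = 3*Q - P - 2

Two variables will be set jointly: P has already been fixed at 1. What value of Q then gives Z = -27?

Q = -8

With P held at 1:
Substituting into the Z equation gives Z = 3*Q - 3.
Solve 3*Q - 3 = -27: Q = (-27 + 3) / 3 = -8.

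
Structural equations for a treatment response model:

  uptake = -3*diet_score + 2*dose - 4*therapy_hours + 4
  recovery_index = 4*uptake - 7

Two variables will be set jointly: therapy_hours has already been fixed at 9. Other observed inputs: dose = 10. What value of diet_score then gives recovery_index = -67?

With therapy_hours held at 9:
Substituting into the uptake equation gives uptake = -3*diet_score - 12.
So recovery_index = -12*diet_score - 55.
Solve -12*diet_score - 55 = -67: diet_score = (-67 + 55) / -12 = 1.

diet_score = 1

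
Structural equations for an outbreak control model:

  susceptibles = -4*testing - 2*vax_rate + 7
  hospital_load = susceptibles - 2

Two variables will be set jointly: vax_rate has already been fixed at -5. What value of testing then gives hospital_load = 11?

With vax_rate held at -5:
Substituting into the susceptibles equation gives susceptibles = -4*testing + 17.
Substituting into the hospital_load equation gives hospital_load = -4*testing + 15.
Solve -4*testing + 15 = 11: testing = (11 - 15) / -4 = 1.

testing = 1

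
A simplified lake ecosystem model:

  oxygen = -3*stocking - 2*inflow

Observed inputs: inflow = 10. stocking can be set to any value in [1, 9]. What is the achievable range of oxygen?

Substituting into the oxygen equation gives oxygen = -3*stocking - 20.
Linear in stocking, so extremes are at the endpoints: stocking = 1 gives oxygen = -23; stocking = 9 gives oxygen = -47.

-47 to -23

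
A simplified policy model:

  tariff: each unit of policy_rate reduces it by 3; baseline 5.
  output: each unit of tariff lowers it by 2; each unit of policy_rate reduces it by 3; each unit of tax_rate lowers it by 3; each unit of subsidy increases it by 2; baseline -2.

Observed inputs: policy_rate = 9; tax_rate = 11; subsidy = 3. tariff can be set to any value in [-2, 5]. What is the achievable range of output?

Intervening on tariff fixes its value directly, overriding its dependence on policy_rate.
Substituting into the output equation gives output = -2*tariff - 56.
Linear in tariff, so extremes are at the endpoints: tariff = -2 gives output = -52; tariff = 5 gives output = -66.

-66 to -52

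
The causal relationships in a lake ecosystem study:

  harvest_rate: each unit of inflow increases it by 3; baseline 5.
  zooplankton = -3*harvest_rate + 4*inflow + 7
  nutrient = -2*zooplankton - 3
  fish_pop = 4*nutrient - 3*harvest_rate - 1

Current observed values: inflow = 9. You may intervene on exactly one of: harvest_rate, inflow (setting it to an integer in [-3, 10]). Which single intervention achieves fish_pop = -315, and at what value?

Intervening on harvest_rate: with other inputs at their observed values, fish_pop = 21*harvest_rate - 357. Solving for -315 gives harvest_rate = 2, within [-3, 10].
Intervening on inflow: fish_pop = 31*inflow + 36. Reaching -315 requires inflow = -351/31, not an integer.

set harvest_rate = 2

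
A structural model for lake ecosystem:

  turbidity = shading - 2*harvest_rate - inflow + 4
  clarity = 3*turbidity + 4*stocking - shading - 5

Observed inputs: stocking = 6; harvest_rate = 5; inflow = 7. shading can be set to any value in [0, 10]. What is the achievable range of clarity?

-20 to 0

Substituting into the turbidity equation gives turbidity = shading - 13.
Substituting into the clarity equation gives clarity = 2*shading - 20.
Linear in shading, so extremes are at the endpoints: shading = 0 gives clarity = -20; shading = 10 gives clarity = 0.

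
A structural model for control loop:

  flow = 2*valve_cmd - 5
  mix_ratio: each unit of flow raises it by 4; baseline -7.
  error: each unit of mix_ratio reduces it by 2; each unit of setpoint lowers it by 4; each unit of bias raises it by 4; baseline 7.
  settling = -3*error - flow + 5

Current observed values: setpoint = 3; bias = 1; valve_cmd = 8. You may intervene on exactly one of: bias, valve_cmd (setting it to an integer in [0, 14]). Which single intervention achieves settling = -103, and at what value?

Intervening on bias: settling = -12*bias + 231. Reaching -103 requires bias = 167/6, not an integer.
Intervening on valve_cmd: with other inputs at their observed values, settling = 46*valve_cmd - 149. Solving for -103 gives valve_cmd = 1, within [0, 14].

set valve_cmd = 1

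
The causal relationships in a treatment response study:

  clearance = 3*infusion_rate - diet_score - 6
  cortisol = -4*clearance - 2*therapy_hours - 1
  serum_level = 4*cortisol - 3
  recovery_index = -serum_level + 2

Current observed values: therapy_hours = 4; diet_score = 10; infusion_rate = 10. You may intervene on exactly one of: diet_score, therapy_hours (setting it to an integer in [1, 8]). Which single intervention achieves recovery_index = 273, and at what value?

Intervening on diet_score: recovery_index = -16*diet_score + 425. Reaching 273 requires diet_score = 19/2, not an integer.
Intervening on therapy_hours: with other inputs at their observed values, recovery_index = 8*therapy_hours + 233. Solving for 273 gives therapy_hours = 5, within [1, 8].

set therapy_hours = 5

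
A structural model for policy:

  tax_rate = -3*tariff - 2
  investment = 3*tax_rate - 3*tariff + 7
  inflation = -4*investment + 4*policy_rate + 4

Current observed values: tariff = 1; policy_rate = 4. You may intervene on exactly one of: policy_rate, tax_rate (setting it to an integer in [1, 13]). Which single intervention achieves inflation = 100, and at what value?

Intervening on policy_rate: with other inputs at their observed values, inflation = 4*policy_rate + 48. Solving for 100 gives policy_rate = 13, within [1, 13].
Intervening on tax_rate: inflation = -12*tax_rate + 4. Reaching 100 requires tax_rate = -8, outside [1, 13].

set policy_rate = 13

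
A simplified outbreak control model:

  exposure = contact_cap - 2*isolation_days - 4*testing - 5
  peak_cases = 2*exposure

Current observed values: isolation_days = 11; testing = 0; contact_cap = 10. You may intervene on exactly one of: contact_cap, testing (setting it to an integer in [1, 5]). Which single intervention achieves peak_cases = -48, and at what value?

set contact_cap = 3

Intervening on contact_cap: with other inputs at their observed values, peak_cases = 2*contact_cap - 54. Solving for -48 gives contact_cap = 3, within [1, 5].
Intervening on testing: peak_cases = -8*testing - 34. Reaching -48 requires testing = 7/4, not an integer.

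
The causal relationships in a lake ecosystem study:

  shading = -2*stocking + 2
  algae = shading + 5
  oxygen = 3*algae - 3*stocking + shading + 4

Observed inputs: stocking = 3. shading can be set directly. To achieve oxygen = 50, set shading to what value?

Intervening on shading fixes its value directly, overriding its dependence on stocking.
Substituting into the oxygen equation gives oxygen = 4*shading + 10.
Solve 4*shading + 10 = 50: shading = (50 - 10) / 4 = 10.

shading = 10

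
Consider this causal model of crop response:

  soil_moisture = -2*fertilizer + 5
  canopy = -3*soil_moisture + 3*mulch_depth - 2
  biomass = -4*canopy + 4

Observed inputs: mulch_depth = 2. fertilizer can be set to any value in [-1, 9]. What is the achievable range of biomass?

-168 to 72

Substituting into the canopy equation gives canopy = 6*fertilizer - 11.
Substituting into the biomass equation gives biomass = -24*fertilizer + 48.
Linear in fertilizer, so extremes are at the endpoints: fertilizer = -1 gives biomass = 72; fertilizer = 9 gives biomass = -168.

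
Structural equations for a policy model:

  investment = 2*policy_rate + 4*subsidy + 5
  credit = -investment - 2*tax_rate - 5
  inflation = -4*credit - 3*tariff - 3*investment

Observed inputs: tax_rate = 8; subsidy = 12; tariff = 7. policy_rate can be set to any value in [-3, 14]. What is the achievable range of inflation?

110 to 144

Substituting into the investment equation gives investment = 2*policy_rate + 53.
This gives credit = -2*policy_rate - 74.
Substituting into the inflation equation gives inflation = 2*policy_rate + 116.
Linear in policy_rate, so extremes are at the endpoints: policy_rate = -3 gives inflation = 110; policy_rate = 14 gives inflation = 144.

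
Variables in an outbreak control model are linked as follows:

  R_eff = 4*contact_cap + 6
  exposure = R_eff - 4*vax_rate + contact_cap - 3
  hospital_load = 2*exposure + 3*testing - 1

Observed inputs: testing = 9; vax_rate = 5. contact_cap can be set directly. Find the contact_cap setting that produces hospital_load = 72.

contact_cap = 8

Substituting into the exposure equation gives exposure = 5*contact_cap - 17.
Substituting into the hospital_load equation gives hospital_load = 10*contact_cap - 8.
Solve 10*contact_cap - 8 = 72: contact_cap = (72 + 8) / 10 = 8.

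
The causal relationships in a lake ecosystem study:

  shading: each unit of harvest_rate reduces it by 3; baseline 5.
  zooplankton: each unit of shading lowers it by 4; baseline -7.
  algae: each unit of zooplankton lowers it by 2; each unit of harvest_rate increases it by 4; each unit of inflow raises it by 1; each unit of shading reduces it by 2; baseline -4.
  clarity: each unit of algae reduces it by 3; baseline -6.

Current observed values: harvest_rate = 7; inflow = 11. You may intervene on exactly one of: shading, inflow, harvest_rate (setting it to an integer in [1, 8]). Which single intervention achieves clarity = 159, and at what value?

set inflow = 3

Intervening on shading: clarity = -18*shading - 153. Reaching 159 requires shading = -52/3, not an integer.
Intervening on inflow: with other inputs at their observed values, clarity = -3*inflow + 168. Solving for 159 gives inflow = 3, within [1, 8].
Intervening on harvest_rate: clarity = 42*harvest_rate - 159. Reaching 159 requires harvest_rate = 53/7, not an integer.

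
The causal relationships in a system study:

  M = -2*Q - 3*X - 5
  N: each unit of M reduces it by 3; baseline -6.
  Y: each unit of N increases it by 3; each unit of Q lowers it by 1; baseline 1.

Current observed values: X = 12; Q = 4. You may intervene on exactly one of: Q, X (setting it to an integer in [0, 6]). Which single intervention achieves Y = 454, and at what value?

set Q = 6

Intervening on Q: with other inputs at their observed values, Y = 17*Q + 352. Solving for 454 gives Q = 6, within [0, 6].
Intervening on X: Y = 27*X + 96. Reaching 454 requires X = 358/27, not an integer.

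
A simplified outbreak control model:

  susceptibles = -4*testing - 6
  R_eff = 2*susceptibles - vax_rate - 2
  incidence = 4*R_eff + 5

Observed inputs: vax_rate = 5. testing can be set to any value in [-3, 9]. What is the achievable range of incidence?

-359 to 25

Substituting into the R_eff equation gives R_eff = -8*testing - 19.
This gives incidence = -32*testing - 71.
Linear in testing, so extremes are at the endpoints: testing = -3 gives incidence = 25; testing = 9 gives incidence = -359.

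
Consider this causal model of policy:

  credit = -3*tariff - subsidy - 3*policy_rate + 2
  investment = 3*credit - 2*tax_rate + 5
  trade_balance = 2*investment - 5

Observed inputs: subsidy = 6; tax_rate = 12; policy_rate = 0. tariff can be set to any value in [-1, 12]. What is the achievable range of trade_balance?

-283 to -49

Substituting into the credit equation gives credit = -3*tariff - 4.
This gives investment = -9*tariff - 31.
Substituting into the trade_balance equation gives trade_balance = -18*tariff - 67.
Linear in tariff, so extremes are at the endpoints: tariff = -1 gives trade_balance = -49; tariff = 12 gives trade_balance = -283.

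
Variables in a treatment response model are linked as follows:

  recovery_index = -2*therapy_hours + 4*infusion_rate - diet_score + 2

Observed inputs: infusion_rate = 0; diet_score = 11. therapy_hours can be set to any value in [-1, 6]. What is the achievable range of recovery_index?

-21 to -7

Substituting into the recovery_index equation gives recovery_index = -2*therapy_hours - 9.
Linear in therapy_hours, so extremes are at the endpoints: therapy_hours = -1 gives recovery_index = -7; therapy_hours = 6 gives recovery_index = -21.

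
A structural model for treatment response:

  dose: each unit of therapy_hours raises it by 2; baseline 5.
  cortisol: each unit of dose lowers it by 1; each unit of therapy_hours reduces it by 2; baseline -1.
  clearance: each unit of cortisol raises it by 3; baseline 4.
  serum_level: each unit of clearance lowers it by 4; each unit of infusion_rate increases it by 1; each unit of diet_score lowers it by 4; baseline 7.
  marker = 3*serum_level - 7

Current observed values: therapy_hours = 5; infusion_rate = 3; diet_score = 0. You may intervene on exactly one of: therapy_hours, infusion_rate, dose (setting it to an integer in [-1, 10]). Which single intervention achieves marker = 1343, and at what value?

Intervening on therapy_hours: with other inputs at their observed values, marker = 144*therapy_hours + 191. Solving for 1343 gives therapy_hours = 8, within [-1, 10].
Intervening on infusion_rate: marker = 3*infusion_rate + 902. Reaching 1343 requires infusion_rate = 147, outside [-1, 10].
Intervening on dose: marker = 36*dose + 371. Reaching 1343 requires dose = 27, outside [-1, 10].

set therapy_hours = 8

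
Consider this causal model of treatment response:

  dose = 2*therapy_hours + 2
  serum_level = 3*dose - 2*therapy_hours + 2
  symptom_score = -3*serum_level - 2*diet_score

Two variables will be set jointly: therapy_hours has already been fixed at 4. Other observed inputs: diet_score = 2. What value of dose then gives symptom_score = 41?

dose = -3

With therapy_hours held at 4:
Intervening on dose fixes its value directly, overriding its dependence on therapy_hours.
Substituting into the serum_level equation gives serum_level = 3*dose - 6.
Substituting into the symptom_score equation gives symptom_score = -9*dose + 14.
Solve -9*dose + 14 = 41: dose = (41 - 14) / -9 = -3.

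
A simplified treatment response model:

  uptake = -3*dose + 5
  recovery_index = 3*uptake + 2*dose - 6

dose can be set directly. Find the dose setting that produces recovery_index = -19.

dose = 4

Substituting into the recovery_index equation gives recovery_index = -7*dose + 9.
Solve -7*dose + 9 = -19: dose = (-19 - 9) / -7 = 4.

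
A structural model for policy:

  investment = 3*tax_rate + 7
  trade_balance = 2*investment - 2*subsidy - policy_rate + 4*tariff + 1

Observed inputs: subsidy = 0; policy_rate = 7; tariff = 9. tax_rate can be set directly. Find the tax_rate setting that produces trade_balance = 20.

Substituting into the trade_balance equation gives trade_balance = 6*tax_rate + 44.
Solve 6*tax_rate + 44 = 20: tax_rate = (20 - 44) / 6 = -4.

tax_rate = -4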